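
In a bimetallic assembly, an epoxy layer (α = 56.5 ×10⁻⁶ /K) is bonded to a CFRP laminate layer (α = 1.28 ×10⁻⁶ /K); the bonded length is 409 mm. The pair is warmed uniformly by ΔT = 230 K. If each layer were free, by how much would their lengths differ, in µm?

Δα = |56.5 − 1.28|×10⁻⁶/K = 55.2×10⁻⁶/K.
ΔL_mismatch = Δα·L·ΔT = 55.2×10⁻⁶ × 409.0 mm × 230.0 K = 5190 µm.

5190 µm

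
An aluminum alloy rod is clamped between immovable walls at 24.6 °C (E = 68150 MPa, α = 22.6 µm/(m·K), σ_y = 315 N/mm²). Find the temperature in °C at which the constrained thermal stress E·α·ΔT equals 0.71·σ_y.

E = 68150 MPa = 68.15 GPa.
σ_y = 315 N/mm² = 315.0 MPa.
E·α·ΔT = 223.6 MPa ⇒ ΔT = 223.6 / (68.15×10³ × 22.6×10⁻⁶) = 145.2 K.
T = 24.6 + 145.2 = 169.8 °C.

170 °C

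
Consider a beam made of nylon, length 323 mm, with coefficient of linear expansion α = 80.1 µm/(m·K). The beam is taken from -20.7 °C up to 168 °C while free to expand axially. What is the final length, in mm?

327.88 mm

ΔT = 168 − (-20.7) = 188.7 K.
ΔL = α·L₀·ΔT = 80.1×10⁻⁶ × 323 mm × 188.7 K = 4.88 mm.
L = L₀ + ΔL = 323 + 4.88 = 327.88 mm.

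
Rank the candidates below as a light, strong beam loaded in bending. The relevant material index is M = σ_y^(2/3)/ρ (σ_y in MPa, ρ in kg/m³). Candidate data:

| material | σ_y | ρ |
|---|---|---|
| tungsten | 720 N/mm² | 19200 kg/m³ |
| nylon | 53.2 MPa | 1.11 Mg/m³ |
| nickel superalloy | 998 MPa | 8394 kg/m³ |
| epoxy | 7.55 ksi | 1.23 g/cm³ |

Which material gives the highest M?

nylon

Normalizing units and computing the index:
  tungsten: σ_y = 720.0 MPa, ρ = 19200 kg/m³
  nylon: σ_y = 53.20 MPa, ρ = 1110 kg/m³
  nickel superalloy: σ_y = 998.0 MPa, ρ = 8394 kg/m³
  epoxy: σ_y = 52.06 MPa, ρ = 1230 kg/m³
  nylon: M = 12.7×10⁻³
  nickel superalloy: M = 11.9×10⁻³
  epoxy: M = 11.3×10⁻³
  tungsten: M = 4.18×10⁻³
The maximum is for nylon.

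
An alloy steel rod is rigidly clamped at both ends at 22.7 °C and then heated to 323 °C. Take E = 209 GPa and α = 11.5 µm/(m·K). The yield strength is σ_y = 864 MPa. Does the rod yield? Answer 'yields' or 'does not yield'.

ΔT = 300.3 K. Constrained thermal stress σ = E·α·ΔT = 209.0×10³ MPa × 11.5×10⁻⁶ × 300.3 = 722 MPa (compressive).
Compare to σ_y = 864 MPa: σ < σ_y, so it does not yield.

does not yield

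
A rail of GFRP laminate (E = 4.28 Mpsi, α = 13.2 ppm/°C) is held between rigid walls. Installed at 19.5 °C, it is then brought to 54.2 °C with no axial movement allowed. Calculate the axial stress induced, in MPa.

13.5 MPa

E = 4.28 Mpsi = 29.51 GPa.
ΔT = 34.70 K. Constrained thermal stress σ = E·α·ΔT = 29.51×10³ MPa × 13.2×10⁻⁶ × 34.70 = 13.5 MPa (compressive).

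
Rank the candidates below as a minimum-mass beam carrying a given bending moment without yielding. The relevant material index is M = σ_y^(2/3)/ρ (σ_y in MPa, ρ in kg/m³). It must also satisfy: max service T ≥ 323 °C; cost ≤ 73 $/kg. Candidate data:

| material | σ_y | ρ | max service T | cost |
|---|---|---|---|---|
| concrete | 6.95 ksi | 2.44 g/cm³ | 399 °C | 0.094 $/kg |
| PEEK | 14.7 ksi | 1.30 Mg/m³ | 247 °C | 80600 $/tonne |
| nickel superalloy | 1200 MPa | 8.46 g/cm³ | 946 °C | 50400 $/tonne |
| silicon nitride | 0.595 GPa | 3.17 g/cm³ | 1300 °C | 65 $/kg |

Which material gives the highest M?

Screen on constraints: max service T ≥ 323 °C; cost ≤ 73 $/kg. Survivors: concrete, nickel superalloy, silicon nitride.
In SI units:
  concrete: σ_y = 47.92 MPa, ρ = 2440 kg/m³
  nickel superalloy: σ_y = 1200 MPa, ρ = 8460 kg/m³
  silicon nitride: σ_y = 595.0 MPa, ρ = 3170 kg/m³
  silicon nitride: M = 22.3×10⁻³
  nickel superalloy: M = 13.3×10⁻³
  concrete: M = 5.41×10⁻³
Silicon nitride ranks first.

silicon nitride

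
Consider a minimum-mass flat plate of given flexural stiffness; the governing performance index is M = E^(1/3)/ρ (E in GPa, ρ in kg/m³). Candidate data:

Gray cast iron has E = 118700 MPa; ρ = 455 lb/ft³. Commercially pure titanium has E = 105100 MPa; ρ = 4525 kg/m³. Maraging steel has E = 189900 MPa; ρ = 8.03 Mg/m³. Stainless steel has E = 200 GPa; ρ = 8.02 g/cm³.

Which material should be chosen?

Normalizing units and computing the index:
  gray cast iron: E = 118.7 GPa, ρ = 7288 kg/m³
  commercially pure titanium: E = 105.1 GPa, ρ = 4525 kg/m³
  maraging steel: E = 189.9 GPa, ρ = 8030 kg/m³
  stainless steel: E = 200.0 GPa, ρ = 8020 kg/m³
  commercially pure titanium: M = 1.04×10⁻³
  stainless steel: M = 0.729×10⁻³
  maraging steel: M = 0.716×10⁻³
  gray cast iron: M = 0.674×10⁻³
Commercially pure titanium ranks first.

commercially pure titanium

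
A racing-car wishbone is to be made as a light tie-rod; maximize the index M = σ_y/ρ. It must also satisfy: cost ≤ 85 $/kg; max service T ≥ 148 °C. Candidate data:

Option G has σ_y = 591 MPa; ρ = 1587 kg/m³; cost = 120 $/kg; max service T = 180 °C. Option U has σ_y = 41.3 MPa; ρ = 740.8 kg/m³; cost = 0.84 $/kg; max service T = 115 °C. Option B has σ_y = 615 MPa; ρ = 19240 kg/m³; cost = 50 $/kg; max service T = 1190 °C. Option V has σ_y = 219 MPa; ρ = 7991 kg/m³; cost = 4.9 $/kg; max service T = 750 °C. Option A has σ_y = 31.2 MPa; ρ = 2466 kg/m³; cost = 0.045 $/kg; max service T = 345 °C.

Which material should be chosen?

option B

Screen on constraints: cost ≤ 85 $/kg; max service T ≥ 148 °C. Survivors: option B, option V, option A.
Evaluate M for each candidate:
  option B: M = 32.0 kN·m/kg
  option V: M = 27.4 kN·m/kg
  option A: M = 12.7 kN·m/kg
Option B has the largest M.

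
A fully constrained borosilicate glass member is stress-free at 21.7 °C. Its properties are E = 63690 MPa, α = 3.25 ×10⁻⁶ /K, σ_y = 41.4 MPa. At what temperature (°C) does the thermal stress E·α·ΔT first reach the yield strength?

222 °C

E = 63690 MPa = 63.69 GPa.
E·α·ΔT = 41.40 MPa ⇒ ΔT = 41.40 / (63.69×10³ × 3.25×10⁻⁶) = 200.0 K.
T = 21.7 + 200.0 = 221.7 °C.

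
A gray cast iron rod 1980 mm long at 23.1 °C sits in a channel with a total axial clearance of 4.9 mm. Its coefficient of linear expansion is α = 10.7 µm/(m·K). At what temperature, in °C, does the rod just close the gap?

α·L₀·ΔT = 4.9 mm ⇒ ΔT = 4.9 / (10.7×10⁻⁶ × 1980.0) = 231.3 K.
T = 23.1 + 231.3 = 254.4 °C.

254 °C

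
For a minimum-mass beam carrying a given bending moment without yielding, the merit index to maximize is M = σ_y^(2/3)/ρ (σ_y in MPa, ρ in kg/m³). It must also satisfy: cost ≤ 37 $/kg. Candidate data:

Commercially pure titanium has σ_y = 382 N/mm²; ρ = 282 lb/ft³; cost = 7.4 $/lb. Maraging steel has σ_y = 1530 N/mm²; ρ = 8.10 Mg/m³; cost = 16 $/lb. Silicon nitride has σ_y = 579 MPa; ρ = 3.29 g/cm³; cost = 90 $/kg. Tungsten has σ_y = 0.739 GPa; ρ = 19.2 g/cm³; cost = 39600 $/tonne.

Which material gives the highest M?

Screen on constraints: cost ≤ 37 $/kg. Survivors: commercially pure titanium, maraging steel.
Convert each candidate to consistent units, then evaluate M:
  commercially pure titanium: σ_y = 382.0 MPa, ρ = 4517 kg/m³
  maraging steel: σ_y = 1530 MPa, ρ = 8100 kg/m³
  maraging steel: M = 16.4×10⁻³
  commercially pure titanium: M = 11.7×10⁻³
The maximum is for maraging steel.

maraging steel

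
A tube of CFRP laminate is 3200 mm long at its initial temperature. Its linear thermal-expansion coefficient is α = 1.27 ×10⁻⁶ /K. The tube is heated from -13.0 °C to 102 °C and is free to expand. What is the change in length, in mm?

ΔT = 102 − (-13.0) = 115.0 K.
ΔL = α·L₀·ΔT = 1.27×10⁻⁶ × 3200 mm × 115.0 K = 0.467 mm.

0.467 mm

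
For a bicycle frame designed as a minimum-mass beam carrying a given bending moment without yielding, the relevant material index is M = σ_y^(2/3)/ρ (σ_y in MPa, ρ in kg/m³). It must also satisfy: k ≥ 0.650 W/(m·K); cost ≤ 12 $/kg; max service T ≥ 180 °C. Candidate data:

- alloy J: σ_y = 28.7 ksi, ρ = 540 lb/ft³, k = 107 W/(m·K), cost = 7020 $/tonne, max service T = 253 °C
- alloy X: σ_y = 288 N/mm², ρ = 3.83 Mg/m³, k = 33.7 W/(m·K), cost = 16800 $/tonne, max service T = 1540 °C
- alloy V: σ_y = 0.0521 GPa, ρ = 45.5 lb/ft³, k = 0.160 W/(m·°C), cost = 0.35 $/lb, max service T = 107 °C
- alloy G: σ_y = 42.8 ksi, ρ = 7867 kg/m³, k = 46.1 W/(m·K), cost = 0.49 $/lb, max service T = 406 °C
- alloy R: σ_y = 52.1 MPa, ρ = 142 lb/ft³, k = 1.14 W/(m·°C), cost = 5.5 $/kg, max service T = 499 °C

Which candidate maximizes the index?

alloy R

Screen on constraints: k ≥ 0.650 W/(m·K); cost ≤ 12 $/kg; max service T ≥ 180 °C. Survivors: alloy J, alloy G, alloy R.
After converting to SI:
  alloy J: σ_y = 197.9 MPa, ρ = 8650 kg/m³
  alloy G: σ_y = 295.1 MPa, ρ = 7867 kg/m³
  alloy R: σ_y = 52.10 MPa, ρ = 2275 kg/m³
  alloy R: M = 6.13×10⁻³
  alloy G: M = 5.63×10⁻³
  alloy J: M = 3.93×10⁻³
Alloy R ranks first.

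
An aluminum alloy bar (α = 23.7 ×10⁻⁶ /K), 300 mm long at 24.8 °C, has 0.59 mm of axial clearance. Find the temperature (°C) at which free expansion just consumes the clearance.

α·L₀·ΔT = 0.59 mm ⇒ ΔT = 0.59 / (23.7×10⁻⁶ × 300.0) = 82.98 K.
T = 24.8 + 82.98 = 107.8 °C.

108 °C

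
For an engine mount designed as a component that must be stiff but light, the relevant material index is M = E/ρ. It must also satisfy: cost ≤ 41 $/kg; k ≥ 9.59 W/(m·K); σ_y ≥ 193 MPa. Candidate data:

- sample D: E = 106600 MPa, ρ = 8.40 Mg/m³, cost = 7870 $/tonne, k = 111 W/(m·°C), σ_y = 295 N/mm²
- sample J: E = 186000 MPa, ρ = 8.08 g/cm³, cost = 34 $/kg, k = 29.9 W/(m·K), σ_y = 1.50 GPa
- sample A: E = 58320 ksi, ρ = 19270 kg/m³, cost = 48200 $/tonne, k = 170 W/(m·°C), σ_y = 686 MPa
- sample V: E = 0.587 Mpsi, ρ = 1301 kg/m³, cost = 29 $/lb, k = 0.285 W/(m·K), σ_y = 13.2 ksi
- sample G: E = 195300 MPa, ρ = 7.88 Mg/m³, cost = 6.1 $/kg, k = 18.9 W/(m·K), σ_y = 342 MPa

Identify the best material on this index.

Screen on constraints: cost ≤ 41 $/kg; k ≥ 9.59 W/(m·K); σ_y ≥ 193 MPa. Survivors: sample D, sample J, sample G.
In SI units:
  sample D: E = 106.6 GPa, ρ = 8400 kg/m³
  sample J: E = 186.0 GPa, ρ = 8080 kg/m³
  sample G: E = 195.3 GPa, ρ = 7880 kg/m³
  sample G: M = 24.8 MN·m/kg
  sample J: M = 23.0 MN·m/kg
  sample D: M = 12.7 MN·m/kg
Highest index: sample G.

sample G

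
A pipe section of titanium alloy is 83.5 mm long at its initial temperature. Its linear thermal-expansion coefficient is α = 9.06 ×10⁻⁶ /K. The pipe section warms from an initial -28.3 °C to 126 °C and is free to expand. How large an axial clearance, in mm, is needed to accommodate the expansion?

0.117 mm

ΔT = 126 − (-28.3) = 154.3 K.
ΔL = α·L₀·ΔT = 9.06×10⁻⁶ × 83.5 mm × 154.3 K = 0.117 mm.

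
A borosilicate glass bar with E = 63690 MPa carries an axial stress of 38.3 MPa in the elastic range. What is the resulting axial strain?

E = 63690 MPa = 63.69 GPa = 63690 MPa.
ε = σ/E = 38.3 / 63690 = 6.01×10⁻⁴.

6.01×10⁻⁴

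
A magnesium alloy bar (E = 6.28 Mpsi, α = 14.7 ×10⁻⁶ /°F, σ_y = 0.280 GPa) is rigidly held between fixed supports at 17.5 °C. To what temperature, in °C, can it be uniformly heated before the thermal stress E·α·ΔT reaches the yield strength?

E = 6.28 Mpsi = 43.30 GPa.
α = 14.7×10⁻⁶/°F × 9/5 = 26.5×10⁻⁶/K.
σ_y = 0.280 GPa = 280.0 MPa.
E·α·ΔT = 280.0 MPa ⇒ ΔT = 280.0 / (43.30×10³ × 26.5×10⁻⁶) = 244.4 K.
T = 17.5 + 244.4 = 261.9 °C.

262 °C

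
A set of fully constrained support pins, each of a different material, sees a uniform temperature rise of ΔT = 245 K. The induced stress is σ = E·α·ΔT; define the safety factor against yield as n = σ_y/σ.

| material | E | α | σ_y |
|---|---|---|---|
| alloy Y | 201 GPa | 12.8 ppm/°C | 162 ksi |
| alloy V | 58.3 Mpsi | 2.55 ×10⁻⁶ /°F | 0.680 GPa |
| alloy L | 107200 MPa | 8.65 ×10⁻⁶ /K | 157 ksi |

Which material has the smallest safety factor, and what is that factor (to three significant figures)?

alloy V, n = 1.50

Converting E to GPa, α to ×10⁻⁶/K, σ_y to MPa, then σ and n for each:
  alloy Y: E = 201.0, α = 12.8, σ_y = 1117 → σ = 630 MPa, n = 1.77
  alloy V: E = 402.0, α = 4.59, σ_y = 680.0 → σ = 452 MPa, n = 1.50
  alloy L: E = 107.2, α = 8.65, σ_y = 1082 → σ = 227 MPa, n = 4.76
Smallest n: alloy V with n = 1.50.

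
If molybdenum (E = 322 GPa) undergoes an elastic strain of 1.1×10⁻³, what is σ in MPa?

354 MPa

σ = E·ε = 322000 MPa × 1.1×10⁻³ = 354 MPa.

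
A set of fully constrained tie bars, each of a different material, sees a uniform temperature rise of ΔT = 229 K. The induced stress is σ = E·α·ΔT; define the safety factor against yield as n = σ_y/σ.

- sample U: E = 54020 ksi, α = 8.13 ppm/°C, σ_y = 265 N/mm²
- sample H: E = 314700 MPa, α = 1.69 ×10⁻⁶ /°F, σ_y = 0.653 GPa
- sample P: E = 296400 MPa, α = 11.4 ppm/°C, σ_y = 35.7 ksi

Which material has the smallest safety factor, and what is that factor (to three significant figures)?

sample P, n = 0.318

In consistent units (E in GPa, α in ×10⁻⁶/K, σ_y in MPa):
  sample U: E = 372.5, α = 8.13, σ_y = 265.0 → σ = 693 MPa, n = 0.382
  sample H: E = 314.7, α = 3.04, σ_y = 653.0 → σ = 219 MPa, n = 2.98
  sample P: E = 296.4, α = 11.4, σ_y = 246.1 → σ = 774 MPa, n = 0.318
Sample P has the lowest safety factor, n = 0.318.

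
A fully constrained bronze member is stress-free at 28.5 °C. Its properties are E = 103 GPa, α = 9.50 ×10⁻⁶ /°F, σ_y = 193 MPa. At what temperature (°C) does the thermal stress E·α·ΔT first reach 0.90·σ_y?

127 °C

α = 9.50×10⁻⁶/°F × 9/5 = 17.1×10⁻⁶/K.
E·α·ΔT = 173.7 MPa ⇒ ΔT = 173.7 / (103.0×10³ × 17.1×10⁻⁶) = 98.62 K.
T = 28.5 + 98.62 = 127.1 °C.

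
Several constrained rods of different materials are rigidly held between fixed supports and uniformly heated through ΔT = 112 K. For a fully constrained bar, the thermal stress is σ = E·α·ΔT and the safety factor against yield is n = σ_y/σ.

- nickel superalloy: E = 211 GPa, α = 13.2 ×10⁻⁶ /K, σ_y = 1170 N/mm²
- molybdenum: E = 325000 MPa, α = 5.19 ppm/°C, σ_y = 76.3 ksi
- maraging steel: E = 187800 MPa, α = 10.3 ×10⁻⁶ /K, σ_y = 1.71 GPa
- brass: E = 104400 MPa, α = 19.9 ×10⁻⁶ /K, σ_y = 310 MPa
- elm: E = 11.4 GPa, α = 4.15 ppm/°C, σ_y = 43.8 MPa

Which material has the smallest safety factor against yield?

brass

Converting E to GPa, α to ×10⁻⁶/K, σ_y to MPa, then σ and n for each:
  nickel superalloy: E = 211.0, α = 13.2, σ_y = 1170 → σ = 312 MPa, n = 3.75
  molybdenum: E = 325.0, α = 5.19, σ_y = 526.1 → σ = 189 MPa, n = 2.78
  maraging steel: E = 187.8, α = 10.3, σ_y = 1710 → σ = 217 MPa, n = 7.89
  brass: E = 104.4, α = 19.9, σ_y = 310.0 → σ = 233 MPa, n = 1.33
  elm: E = 11.40, α = 4.15, σ_y = 43.80 → σ = 5.30 MPa, n = 8.27
Brass has the lowest safety factor, n = 1.33.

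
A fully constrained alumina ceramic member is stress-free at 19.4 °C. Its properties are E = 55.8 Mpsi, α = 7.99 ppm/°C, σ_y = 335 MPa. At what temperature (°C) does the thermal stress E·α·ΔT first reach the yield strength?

128 °C

E = 55.8 Mpsi = 384.7 GPa.
E·α·ΔT = 335.0 MPa ⇒ ΔT = 335.0 / (384.7×10³ × 7.99×10⁻⁶) = 109.0 K.
T = 19.4 + 109.0 = 128.4 °C.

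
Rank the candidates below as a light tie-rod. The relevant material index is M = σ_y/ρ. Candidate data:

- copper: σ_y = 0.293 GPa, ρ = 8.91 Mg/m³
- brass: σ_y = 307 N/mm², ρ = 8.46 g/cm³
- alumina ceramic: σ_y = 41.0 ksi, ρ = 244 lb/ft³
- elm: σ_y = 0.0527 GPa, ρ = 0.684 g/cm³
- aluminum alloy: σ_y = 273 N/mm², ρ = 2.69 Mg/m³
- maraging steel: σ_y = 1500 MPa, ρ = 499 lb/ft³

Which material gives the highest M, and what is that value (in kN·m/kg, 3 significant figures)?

Normalizing units and computing the index:
  copper: σ_y = 293.0 MPa, ρ = 8910 kg/m³
  brass: σ_y = 307.0 MPa, ρ = 8460 kg/m³
  alumina ceramic: σ_y = 282.7 MPa, ρ = 3909 kg/m³
  elm: σ_y = 52.70 MPa, ρ = 684.0 kg/m³
  aluminum alloy: σ_y = 273.0 MPa, ρ = 2690 kg/m³
  maraging steel: σ_y = 1500 MPa, ρ = 7993 kg/m³
  maraging steel: M = 188 kN·m/kg
  aluminum alloy: M = 101 kN·m/kg
  elm: M = 77.0 kN·m/kg
  alumina ceramic: M = 72.3 kN·m/kg
  brass: M = 36.3 kN·m/kg
  copper: M = 32.9 kN·m/kg
The maximum is for maraging steel.

maraging steel, M = 188 kN·m/kg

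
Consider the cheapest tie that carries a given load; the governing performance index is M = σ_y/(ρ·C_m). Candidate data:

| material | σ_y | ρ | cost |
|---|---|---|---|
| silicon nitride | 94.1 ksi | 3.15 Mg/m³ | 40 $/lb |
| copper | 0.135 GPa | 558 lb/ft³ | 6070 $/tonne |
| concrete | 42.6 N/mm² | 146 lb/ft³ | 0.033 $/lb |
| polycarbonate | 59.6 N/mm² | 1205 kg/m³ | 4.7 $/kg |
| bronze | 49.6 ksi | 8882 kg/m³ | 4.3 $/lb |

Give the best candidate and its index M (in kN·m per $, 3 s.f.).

concrete, M = 250 kN·m per $

After converting to SI:
  silicon nitride: σ_y = 648.8 MPa, ρ = 3150 kg/m³, cost = 88.18 $/kg
  copper: σ_y = 135.0 MPa, ρ = 8938 kg/m³, cost = 6.070 $/kg
  concrete: σ_y = 42.60 MPa, ρ = 2339 kg/m³, cost = 0.07275 $/kg
  polycarbonate: σ_y = 59.60 MPa, ρ = 1205 kg/m³, cost = 4.700 $/kg
  bronze: σ_y = 342.0 MPa, ρ = 8882 kg/m³, cost = 9.480 $/kg
  concrete: M = 250 kN·m per $
  polycarbonate: M = 10.5 kN·m per $
  bronze: M = 4.06 kN·m per $
  copper: M = 2.49 kN·m per $
  silicon nitride: M = 2.34 kN·m per $
Highest index: concrete.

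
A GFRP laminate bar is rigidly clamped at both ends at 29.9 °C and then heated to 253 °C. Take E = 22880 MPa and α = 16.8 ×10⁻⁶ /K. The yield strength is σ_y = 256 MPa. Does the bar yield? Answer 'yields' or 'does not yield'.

does not yield

E = 22880 MPa = 22.88 GPa.
ΔT = 223.1 K. Constrained thermal stress σ = E·α·ΔT = 22.88×10³ MPa × 16.8×10⁻⁶ × 223.1 = 85.8 MPa (compressive).
Compare to σ_y = 256 MPa: σ < σ_y, so it does not yield.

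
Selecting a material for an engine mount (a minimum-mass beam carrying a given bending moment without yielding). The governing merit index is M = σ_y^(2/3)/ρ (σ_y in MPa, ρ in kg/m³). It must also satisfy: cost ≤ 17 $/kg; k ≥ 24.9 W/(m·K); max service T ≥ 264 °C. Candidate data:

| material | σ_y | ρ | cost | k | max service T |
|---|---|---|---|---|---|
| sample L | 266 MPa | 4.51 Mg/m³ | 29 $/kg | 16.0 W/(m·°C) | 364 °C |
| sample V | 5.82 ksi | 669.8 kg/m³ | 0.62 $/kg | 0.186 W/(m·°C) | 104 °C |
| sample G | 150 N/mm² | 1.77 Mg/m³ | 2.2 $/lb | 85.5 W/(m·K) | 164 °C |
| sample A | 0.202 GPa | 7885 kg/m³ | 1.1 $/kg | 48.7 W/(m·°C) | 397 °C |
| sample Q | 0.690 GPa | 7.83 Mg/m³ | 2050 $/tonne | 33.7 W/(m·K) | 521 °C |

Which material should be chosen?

Screen on constraints: cost ≤ 17 $/kg; k ≥ 24.9 W/(m·K); max service T ≥ 264 °C. Survivors: sample A, sample Q.
Convert each candidate to consistent units, then evaluate M:
  sample A: σ_y = 202.0 MPa, ρ = 7885 kg/m³
  sample Q: σ_y = 690.0 MPa, ρ = 7830 kg/m³
  sample Q: M = 9.97×10⁻³
  sample A: M = 4.37×10⁻³
Sample Q ranks first.

sample Q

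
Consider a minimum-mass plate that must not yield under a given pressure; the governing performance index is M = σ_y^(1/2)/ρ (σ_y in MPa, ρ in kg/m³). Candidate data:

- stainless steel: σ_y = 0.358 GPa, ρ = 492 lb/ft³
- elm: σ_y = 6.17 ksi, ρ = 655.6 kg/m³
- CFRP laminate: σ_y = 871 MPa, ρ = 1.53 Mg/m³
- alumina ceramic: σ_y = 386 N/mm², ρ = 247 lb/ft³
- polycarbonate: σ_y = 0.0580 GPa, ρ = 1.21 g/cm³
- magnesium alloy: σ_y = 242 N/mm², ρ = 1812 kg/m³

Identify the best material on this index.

CFRP laminate

After converting to SI:
  stainless steel: σ_y = 358.0 MPa, ρ = 7881 kg/m³
  elm: σ_y = 42.54 MPa, ρ = 655.6 kg/m³
  CFRP laminate: σ_y = 871.0 MPa, ρ = 1530 kg/m³
  alumina ceramic: σ_y = 386.0 MPa, ρ = 3957 kg/m³
  polycarbonate: σ_y = 58.00 MPa, ρ = 1210 kg/m³
  magnesium alloy: σ_y = 242.0 MPa, ρ = 1812 kg/m³
  CFRP laminate: M = 19.3×10⁻³
  elm: M = 9.95×10⁻³
  magnesium alloy: M = 8.59×10⁻³
  polycarbonate: M = 6.29×10⁻³
  alumina ceramic: M = 4.97×10⁻³
  stainless steel: M = 2.40×10⁻³
CFRP laminate ranks first.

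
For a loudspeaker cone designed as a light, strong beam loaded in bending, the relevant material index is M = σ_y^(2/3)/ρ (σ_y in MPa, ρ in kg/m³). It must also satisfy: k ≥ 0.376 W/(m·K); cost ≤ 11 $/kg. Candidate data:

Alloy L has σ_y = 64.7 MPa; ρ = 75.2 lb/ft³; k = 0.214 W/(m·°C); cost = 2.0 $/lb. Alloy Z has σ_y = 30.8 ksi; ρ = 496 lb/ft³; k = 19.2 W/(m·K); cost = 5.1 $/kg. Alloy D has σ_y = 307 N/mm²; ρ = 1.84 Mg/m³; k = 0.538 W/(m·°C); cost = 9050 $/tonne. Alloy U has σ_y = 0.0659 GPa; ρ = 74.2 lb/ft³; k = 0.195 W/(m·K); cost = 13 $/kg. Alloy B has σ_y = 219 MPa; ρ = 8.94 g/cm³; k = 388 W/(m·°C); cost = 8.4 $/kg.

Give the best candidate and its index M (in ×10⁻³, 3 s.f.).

alloy D, M = 24.7×10⁻³

Screen on constraints: k ≥ 0.376 W/(m·K); cost ≤ 11 $/kg. Survivors: alloy Z, alloy D, alloy B.
After converting to SI:
  alloy Z: σ_y = 212.4 MPa, ρ = 7945 kg/m³
  alloy D: σ_y = 307.0 MPa, ρ = 1840 kg/m³
  alloy B: σ_y = 219.0 MPa, ρ = 8940 kg/m³
  alloy D: M = 24.7×10⁻³
  alloy Z: M = 4.48×10⁻³
  alloy B: M = 4.06×10⁻³
Alloy D has the largest M.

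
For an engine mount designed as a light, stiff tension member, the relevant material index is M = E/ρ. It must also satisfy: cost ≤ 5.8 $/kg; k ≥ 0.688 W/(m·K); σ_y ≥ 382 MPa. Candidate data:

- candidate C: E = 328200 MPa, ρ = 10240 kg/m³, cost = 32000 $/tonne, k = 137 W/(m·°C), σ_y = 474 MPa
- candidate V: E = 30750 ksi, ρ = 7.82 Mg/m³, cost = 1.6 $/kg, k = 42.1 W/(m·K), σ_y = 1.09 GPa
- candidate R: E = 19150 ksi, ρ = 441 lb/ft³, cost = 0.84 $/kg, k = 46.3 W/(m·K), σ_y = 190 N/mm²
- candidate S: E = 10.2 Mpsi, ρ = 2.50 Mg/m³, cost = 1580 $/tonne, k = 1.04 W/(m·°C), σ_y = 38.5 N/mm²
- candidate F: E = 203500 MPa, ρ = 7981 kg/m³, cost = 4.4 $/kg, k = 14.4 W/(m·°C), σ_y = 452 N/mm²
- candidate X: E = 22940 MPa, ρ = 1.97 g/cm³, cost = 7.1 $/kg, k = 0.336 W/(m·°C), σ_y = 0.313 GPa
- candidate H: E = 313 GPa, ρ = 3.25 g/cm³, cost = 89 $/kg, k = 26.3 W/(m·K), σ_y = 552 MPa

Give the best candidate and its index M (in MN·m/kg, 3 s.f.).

Screen on constraints: cost ≤ 5.8 $/kg; k ≥ 0.688 W/(m·K); σ_y ≥ 382 MPa. Survivors: candidate V, candidate F.
After converting to SI:
  candidate V: E = 212.0 GPa, ρ = 7820 kg/m³
  candidate F: E = 203.5 GPa, ρ = 7981 kg/m³
  candidate V: M = 27.1 MN·m/kg
  candidate F: M = 25.5 MN·m/kg
Candidate V has the largest M.

candidate V, M = 27.1 MN·m/kg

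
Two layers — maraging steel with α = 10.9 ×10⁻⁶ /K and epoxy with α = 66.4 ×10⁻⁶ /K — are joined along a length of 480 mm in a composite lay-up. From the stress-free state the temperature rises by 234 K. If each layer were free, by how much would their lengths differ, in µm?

6230 µm

Δα = |10.9 − 66.4|×10⁻⁶/K = 55.5×10⁻⁶/K.
ΔL_mismatch = Δα·L·ΔT = 55.5×10⁻⁶ × 480.0 mm × 234.0 K = 6230 µm.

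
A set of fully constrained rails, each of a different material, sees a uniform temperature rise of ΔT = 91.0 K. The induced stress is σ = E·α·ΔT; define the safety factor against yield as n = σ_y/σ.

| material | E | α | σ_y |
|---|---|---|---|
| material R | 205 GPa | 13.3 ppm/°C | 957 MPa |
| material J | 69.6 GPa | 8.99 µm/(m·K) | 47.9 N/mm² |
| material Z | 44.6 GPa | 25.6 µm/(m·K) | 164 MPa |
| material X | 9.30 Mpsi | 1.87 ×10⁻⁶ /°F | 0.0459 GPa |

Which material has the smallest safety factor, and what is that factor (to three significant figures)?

material J, n = 0.841

Converting E to GPa, α to ×10⁻⁶/K, σ_y to MPa, then σ and n for each:
  material R: E = 205.0, α = 13.3, σ_y = 957.0 → σ = 248 MPa, n = 3.86
  material J: E = 69.60, α = 8.99, σ_y = 47.90 → σ = 56.9 MPa, n = 0.841
  material Z: E = 44.60, α = 25.6, σ_y = 164.0 → σ = 104 MPa, n = 1.58
  material X: E = 64.12, α = 3.37, σ_y = 45.90 → σ = 19.6 MPa, n = 2.34
Material J has the lowest safety factor, n = 0.841.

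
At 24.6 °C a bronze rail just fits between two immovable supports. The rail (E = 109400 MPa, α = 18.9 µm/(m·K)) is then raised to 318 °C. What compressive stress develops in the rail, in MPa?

E = 109400 MPa = 109.4 GPa.
ΔT = 293.4 K. Constrained thermal stress σ = E·α·ΔT = 109.4×10³ MPa × 18.9×10⁻⁶ × 293.4 = 607 MPa (compressive).

607 MPa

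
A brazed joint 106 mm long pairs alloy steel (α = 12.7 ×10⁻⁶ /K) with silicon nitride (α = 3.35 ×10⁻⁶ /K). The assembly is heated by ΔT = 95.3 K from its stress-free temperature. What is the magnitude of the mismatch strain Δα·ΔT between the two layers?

Δα = |12.7 − 3.35|×10⁻⁶/K = 9.35×10⁻⁶/K.
Mismatch strain = Δα·ΔT = 9.35×10⁻⁶ × 95.3 = 8.91×10⁻⁴.

8.91×10⁻⁴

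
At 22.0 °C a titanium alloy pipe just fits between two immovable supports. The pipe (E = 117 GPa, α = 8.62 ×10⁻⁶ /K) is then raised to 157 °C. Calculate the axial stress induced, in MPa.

ΔT = 135.0 K. Constrained thermal stress σ = E·α·ΔT = 117.0×10³ MPa × 8.62×10⁻⁶ × 135.0 = 136 MPa (compressive).

136 MPa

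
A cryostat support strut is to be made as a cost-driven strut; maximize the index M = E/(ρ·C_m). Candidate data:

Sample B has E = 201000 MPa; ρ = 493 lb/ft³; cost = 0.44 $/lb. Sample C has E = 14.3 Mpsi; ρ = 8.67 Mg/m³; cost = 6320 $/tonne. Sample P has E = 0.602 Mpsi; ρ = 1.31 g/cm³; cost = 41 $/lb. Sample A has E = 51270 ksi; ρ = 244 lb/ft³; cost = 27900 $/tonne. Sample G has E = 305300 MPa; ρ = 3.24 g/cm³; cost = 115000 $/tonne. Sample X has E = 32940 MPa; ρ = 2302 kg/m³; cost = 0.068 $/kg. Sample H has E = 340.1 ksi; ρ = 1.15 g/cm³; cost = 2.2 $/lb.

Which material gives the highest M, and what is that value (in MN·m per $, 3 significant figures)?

sample X, M = 210 MN·m per $

Putting every candidate on a common basis:
  sample B: E = 201.0 GPa, ρ = 7897 kg/m³, cost = 0.9700 $/kg
  sample C: E = 98.60 GPa, ρ = 8670 kg/m³, cost = 6.320 $/kg
  sample P: E = 4.151 GPa, ρ = 1310 kg/m³, cost = 90.39 $/kg
  sample A: E = 353.5 GPa, ρ = 3909 kg/m³, cost = 27.90 $/kg
  sample G: E = 305.3 GPa, ρ = 3240 kg/m³, cost = 115.0 $/kg
  sample X: E = 32.94 GPa, ρ = 2302 kg/m³, cost = 0.06800 $/kg
  sample H: E = 2.345 GPa, ρ = 1150 kg/m³, cost = 4.850 $/kg
  sample X: M = 210 MN·m per $
  sample B: M = 26.2 MN·m per $
  sample A: M = 3.24 MN·m per $
  sample C: M = 1.80 MN·m per $
  sample G: M = 0.819 MN·m per $
  sample H: M = 0.420 MN·m per $
  sample P: M = 0.0351 MN·m per $
Sample X ranks first.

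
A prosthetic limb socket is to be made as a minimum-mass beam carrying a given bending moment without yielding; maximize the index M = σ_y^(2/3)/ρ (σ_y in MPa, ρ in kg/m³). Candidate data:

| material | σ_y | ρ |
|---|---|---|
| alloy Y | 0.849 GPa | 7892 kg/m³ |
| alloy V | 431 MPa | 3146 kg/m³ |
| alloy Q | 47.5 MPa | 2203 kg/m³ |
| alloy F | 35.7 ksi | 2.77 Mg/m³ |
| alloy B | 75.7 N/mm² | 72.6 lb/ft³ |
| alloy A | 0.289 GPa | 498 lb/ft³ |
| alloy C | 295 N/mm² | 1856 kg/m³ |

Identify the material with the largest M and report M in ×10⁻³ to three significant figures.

Convert each candidate to consistent units, then evaluate M:
  alloy Y: σ_y = 849.0 MPa, ρ = 7892 kg/m³
  alloy V: σ_y = 431.0 MPa, ρ = 3146 kg/m³
  alloy Q: σ_y = 47.50 MPa, ρ = 2203 kg/m³
  alloy F: σ_y = 246.1 MPa, ρ = 2770 kg/m³
  alloy B: σ_y = 75.70 MPa, ρ = 1163 kg/m³
  alloy A: σ_y = 289.0 MPa, ρ = 7977 kg/m³
  alloy C: σ_y = 295.0 MPa, ρ = 1856 kg/m³
  alloy C: M = 23.9×10⁻³
  alloy V: M = 18.1×10⁻³
  alloy B: M = 15.4×10⁻³
  alloy F: M = 14.2×10⁻³
  alloy Y: M = 11.4×10⁻³
  alloy Q: M = 5.95×10⁻³
  alloy A: M = 5.48×10⁻³
Alloy C ranks first.

alloy C, M = 23.9×10⁻³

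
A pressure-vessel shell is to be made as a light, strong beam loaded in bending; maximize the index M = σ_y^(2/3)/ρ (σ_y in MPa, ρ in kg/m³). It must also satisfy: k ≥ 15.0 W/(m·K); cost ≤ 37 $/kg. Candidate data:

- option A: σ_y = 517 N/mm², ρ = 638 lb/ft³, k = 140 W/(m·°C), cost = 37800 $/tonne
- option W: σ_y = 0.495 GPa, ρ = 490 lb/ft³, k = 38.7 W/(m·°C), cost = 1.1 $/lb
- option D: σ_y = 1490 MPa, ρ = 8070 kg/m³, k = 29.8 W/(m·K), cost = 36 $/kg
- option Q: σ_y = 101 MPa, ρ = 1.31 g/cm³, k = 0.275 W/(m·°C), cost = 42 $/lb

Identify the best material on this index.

option D

Screen on constraints: k ≥ 15.0 W/(m·K); cost ≤ 37 $/kg. Survivors: option W, option D.
In SI units:
  option W: σ_y = 495.0 MPa, ρ = 7849 kg/m³
  option D: σ_y = 1490 MPa, ρ = 8070 kg/m³
  option D: M = 16.2×10⁻³
  option W: M = 7.97×10⁻³
Highest index: option D.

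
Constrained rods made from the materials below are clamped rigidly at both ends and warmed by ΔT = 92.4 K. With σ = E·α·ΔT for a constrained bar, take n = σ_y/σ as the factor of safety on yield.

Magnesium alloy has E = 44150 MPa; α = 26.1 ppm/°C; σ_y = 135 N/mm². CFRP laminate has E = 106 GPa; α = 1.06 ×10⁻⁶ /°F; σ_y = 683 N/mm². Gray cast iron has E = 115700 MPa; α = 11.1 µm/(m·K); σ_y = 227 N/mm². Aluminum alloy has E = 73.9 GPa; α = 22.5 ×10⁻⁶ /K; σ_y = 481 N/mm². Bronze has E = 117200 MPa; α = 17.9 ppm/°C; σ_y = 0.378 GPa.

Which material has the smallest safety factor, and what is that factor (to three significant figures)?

Converting E to GPa, α to ×10⁻⁶/K, σ_y to MPa, then σ and n for each:
  magnesium alloy: E = 44.15, α = 26.1, σ_y = 135.0 → σ = 106 MPa, n = 1.27
  CFRP laminate: E = 106.0, α = 1.91, σ_y = 683.0 → σ = 18.7 MPa, n = 36.5
  gray cast iron: E = 115.7, α = 11.1, σ_y = 227.0 → σ = 119 MPa, n = 1.91
  aluminum alloy: E = 73.90, α = 22.5, σ_y = 481.0 → σ = 154 MPa, n = 3.13
  bronze: E = 117.2, α = 17.9, σ_y = 378.0 → σ = 194 MPa, n = 1.95
Smallest n: magnesium alloy with n = 1.27.

magnesium alloy, n = 1.27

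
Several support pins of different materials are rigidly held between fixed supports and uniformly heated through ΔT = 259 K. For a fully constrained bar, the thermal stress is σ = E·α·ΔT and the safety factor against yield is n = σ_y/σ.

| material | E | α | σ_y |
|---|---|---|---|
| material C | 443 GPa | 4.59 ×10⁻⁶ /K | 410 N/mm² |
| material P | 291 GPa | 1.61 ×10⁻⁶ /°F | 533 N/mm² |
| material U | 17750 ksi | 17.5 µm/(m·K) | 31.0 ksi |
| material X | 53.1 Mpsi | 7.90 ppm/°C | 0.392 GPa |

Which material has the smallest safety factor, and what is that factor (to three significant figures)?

material U, n = 0.385

With everything in SI (GPa, ×10⁻⁶/K, MPa):
  material C: E = 443.0, α = 4.59, σ_y = 410.0 → σ = 527 MPa, n = 0.779
  material P: E = 291.0, α = 2.90, σ_y = 533.0 → σ = 218 MPa, n = 2.44
  material U: E = 122.4, α = 17.5, σ_y = 213.7 → σ = 555 MPa, n = 0.385
  material X: E = 366.1, α = 7.90, σ_y = 392.0 → σ = 749 MPa, n = 0.523
Smallest n: material U with n = 0.385.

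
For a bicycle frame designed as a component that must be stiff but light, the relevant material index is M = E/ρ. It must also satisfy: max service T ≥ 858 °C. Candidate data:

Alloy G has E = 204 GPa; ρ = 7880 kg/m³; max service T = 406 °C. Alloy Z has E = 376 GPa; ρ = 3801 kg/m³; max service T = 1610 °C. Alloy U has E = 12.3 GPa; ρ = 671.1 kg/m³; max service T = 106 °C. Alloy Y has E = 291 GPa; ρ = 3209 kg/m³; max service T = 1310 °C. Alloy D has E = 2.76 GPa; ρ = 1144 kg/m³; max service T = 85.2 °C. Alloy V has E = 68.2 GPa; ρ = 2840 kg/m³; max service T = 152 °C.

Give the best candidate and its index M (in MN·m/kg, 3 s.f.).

Screen on constraints: max service T ≥ 858 °C. Survivors: alloy Z, alloy Y.
Evaluate M for each candidate:
  alloy Z: M = 98.9 MN·m/kg
  alloy Y: M = 90.7 MN·m/kg
The maximum is for alloy Z.

alloy Z, M = 98.9 MN·m/kg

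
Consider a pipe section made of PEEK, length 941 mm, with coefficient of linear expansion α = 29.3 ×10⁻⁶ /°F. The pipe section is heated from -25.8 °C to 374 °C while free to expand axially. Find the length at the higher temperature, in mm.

960.84 mm

Convert α: 29.3×10⁻⁶/°F × (9/5) = 52.7×10⁻⁶/K.
ΔT = 374 − (-25.8) = 399.8 K.
ΔL = α·L₀·ΔT = 52.7×10⁻⁶ × 941 mm × 399.8 K = 19.8 mm.
L = L₀ + ΔL = 941 + 19.8 = 960.84 mm.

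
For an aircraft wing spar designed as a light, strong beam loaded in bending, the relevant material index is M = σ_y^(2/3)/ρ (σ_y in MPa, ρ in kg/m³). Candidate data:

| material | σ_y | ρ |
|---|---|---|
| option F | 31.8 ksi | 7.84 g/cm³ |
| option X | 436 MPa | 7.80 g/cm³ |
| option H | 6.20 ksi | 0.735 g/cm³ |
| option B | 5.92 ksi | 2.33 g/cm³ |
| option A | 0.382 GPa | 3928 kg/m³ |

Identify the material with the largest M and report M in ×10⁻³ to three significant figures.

In SI units:
  option F: σ_y = 219.3 MPa, ρ = 7840 kg/m³
  option X: σ_y = 436.0 MPa, ρ = 7800 kg/m³
  option H: σ_y = 42.75 MPa, ρ = 735.0 kg/m³
  option B: σ_y = 40.82 MPa, ρ = 2330 kg/m³
  option A: σ_y = 382.0 MPa, ρ = 3928 kg/m³
  option H: M = 16.6×10⁻³
  option A: M = 13.4×10⁻³
  option X: M = 7.37×10⁻³
  option B: M = 5.09×10⁻³
  option F: M = 4.64×10⁻³
The maximum is for option H.

option H, M = 16.6×10⁻³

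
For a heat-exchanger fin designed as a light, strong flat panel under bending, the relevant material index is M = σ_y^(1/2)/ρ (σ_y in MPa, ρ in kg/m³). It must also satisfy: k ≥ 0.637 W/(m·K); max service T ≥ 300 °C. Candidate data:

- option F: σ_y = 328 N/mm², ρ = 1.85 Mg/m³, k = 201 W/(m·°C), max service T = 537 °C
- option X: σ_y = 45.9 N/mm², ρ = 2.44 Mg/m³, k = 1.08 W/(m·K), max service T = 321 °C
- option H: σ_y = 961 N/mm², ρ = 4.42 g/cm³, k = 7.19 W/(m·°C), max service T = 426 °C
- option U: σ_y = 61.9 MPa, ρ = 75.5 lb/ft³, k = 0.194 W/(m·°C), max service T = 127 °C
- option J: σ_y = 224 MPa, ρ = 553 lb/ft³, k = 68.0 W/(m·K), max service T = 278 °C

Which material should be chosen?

Screen on constraints: k ≥ 0.637 W/(m·K); max service T ≥ 300 °C. Survivors: option F, option X, option H.
After converting to SI:
  option F: σ_y = 328.0 MPa, ρ = 1850 kg/m³
  option X: σ_y = 45.90 MPa, ρ = 2440 kg/m³
  option H: σ_y = 961.0 MPa, ρ = 4420 kg/m³
  option F: M = 9.79×10⁻³
  option H: M = 7.01×10⁻³
  option X: M = 2.78×10⁻³
Option F ranks first.

option F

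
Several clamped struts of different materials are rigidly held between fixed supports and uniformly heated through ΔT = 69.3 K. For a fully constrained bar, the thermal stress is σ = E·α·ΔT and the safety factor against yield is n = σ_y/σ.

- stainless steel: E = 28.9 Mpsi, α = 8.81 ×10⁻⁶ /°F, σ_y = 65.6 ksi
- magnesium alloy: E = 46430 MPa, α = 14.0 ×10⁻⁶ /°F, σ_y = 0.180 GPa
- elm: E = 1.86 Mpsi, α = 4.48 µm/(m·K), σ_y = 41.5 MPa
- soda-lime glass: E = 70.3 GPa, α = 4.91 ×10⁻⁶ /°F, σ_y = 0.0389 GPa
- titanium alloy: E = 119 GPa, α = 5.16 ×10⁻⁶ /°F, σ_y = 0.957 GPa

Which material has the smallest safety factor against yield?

In consistent units (E in GPa, α in ×10⁻⁶/K, σ_y in MPa):
  stainless steel: E = 199.3, α = 15.9, σ_y = 452.3 → σ = 219 MPa, n = 2.07
  magnesium alloy: E = 46.43, α = 25.2, σ_y = 180.0 → σ = 81.1 MPa, n = 2.22
  elm: E = 12.82, α = 4.48, σ_y = 41.50 → σ = 3.98 MPa, n = 10.4
  soda-lime glass: E = 70.30, α = 8.84, σ_y = 38.90 → σ = 43.1 MPa, n = 0.903
  titanium alloy: E = 119.0, α = 9.29, σ_y = 957.0 → σ = 76.6 MPa, n = 12.5
Smallest n: soda-lime glass with n = 0.903.

soda-lime glass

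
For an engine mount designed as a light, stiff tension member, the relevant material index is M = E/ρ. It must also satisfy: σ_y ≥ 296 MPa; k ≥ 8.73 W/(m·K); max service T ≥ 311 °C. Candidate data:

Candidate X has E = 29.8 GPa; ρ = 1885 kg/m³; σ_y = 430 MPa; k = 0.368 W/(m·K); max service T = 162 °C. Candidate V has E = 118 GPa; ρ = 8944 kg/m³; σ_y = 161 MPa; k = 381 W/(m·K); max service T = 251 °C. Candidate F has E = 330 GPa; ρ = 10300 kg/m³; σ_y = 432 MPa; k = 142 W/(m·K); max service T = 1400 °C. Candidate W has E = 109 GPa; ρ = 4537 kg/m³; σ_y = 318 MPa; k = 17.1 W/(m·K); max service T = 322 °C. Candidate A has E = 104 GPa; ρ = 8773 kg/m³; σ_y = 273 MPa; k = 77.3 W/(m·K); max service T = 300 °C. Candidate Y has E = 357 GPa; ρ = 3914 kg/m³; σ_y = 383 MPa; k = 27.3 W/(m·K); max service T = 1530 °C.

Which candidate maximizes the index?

Screen on constraints: σ_y ≥ 296 MPa; k ≥ 8.73 W/(m·K); max service T ≥ 311 °C. Survivors: candidate F, candidate W, candidate Y.
Computing M directly (units already consistent):
  candidate Y: M = 91.2 MN·m/kg
  candidate F: M = 32.0 MN·m/kg
  candidate W: M = 24.0 MN·m/kg
Candidate Y has the largest M.

candidate Y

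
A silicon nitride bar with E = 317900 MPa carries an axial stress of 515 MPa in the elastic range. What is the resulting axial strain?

E = 317900 MPa = 317.9 GPa = 317900 MPa.
ε = σ/E = 515 / 317900 = 1.62×10⁻³.

1.62×10⁻³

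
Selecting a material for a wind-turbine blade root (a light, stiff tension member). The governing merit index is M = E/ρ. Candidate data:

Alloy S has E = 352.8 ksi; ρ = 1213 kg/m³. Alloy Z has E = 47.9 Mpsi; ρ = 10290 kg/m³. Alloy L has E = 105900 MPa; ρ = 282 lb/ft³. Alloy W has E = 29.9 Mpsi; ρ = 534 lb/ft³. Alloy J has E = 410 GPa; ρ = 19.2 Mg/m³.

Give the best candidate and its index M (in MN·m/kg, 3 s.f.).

alloy Z, M = 32.1 MN·m/kg

After converting to SI:
  alloy S: E = 2.432 GPa, ρ = 1213 kg/m³
  alloy Z: E = 330.3 GPa, ρ = 10290 kg/m³
  alloy L: E = 105.9 GPa, ρ = 4517 kg/m³
  alloy W: E = 206.2 GPa, ρ = 8554 kg/m³
  alloy J: E = 410.0 GPa, ρ = 19200 kg/m³
  alloy Z: M = 32.1 MN·m/kg
  alloy W: M = 24.1 MN·m/kg
  alloy L: M = 23.4 MN·m/kg
  alloy J: M = 21.4 MN·m/kg
  alloy S: M = 2.01 MN·m/kg
Alloy Z ranks first.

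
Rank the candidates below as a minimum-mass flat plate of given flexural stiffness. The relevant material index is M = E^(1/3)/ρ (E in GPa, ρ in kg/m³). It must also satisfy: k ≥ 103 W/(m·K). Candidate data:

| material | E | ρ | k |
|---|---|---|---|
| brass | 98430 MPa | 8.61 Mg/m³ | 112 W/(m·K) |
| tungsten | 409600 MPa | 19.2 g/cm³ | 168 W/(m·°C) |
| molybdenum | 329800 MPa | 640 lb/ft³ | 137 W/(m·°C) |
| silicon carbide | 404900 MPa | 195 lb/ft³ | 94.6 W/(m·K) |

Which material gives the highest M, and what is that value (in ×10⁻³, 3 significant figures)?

Screen on constraints: k ≥ 103 W/(m·K). Survivors: brass, tungsten, molybdenum.
After converting to SI:
  brass: E = 98.43 GPa, ρ = 8610 kg/m³
  tungsten: E = 409.6 GPa, ρ = 19200 kg/m³
  molybdenum: E = 329.8 GPa, ρ = 10250 kg/m³
  molybdenum: M = 0.674×10⁻³
  brass: M = 0.536×10⁻³
  tungsten: M = 0.387×10⁻³
The maximum is for molybdenum.

molybdenum, M = 0.674×10⁻³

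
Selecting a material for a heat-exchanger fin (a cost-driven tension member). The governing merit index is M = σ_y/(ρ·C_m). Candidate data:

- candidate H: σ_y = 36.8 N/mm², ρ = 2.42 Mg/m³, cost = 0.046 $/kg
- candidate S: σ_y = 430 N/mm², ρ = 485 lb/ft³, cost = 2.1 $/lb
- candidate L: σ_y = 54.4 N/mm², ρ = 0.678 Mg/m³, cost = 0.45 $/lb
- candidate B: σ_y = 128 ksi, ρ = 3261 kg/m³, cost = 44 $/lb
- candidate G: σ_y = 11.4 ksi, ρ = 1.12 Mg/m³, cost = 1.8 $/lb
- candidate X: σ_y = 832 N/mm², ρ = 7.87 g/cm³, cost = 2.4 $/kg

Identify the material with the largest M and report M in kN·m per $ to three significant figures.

Putting every candidate on a common basis:
  candidate H: σ_y = 36.80 MPa, ρ = 2420 kg/m³, cost = 0.04600 $/kg
  candidate S: σ_y = 430.0 MPa, ρ = 7769 kg/m³, cost = 4.630 $/kg
  candidate L: σ_y = 54.40 MPa, ρ = 678.0 kg/m³, cost = 0.9921 $/kg
  candidate B: σ_y = 882.5 MPa, ρ = 3261 kg/m³, cost = 97.00 $/kg
  candidate G: σ_y = 78.60 MPa, ρ = 1120 kg/m³, cost = 3.968 $/kg
  candidate X: σ_y = 832.0 MPa, ρ = 7870 kg/m³, cost = 2.400 $/kg
  candidate H: M = 331 kN·m per $
  candidate L: M = 80.9 kN·m per $
  candidate X: M = 44.0 kN·m per $
  candidate G: M = 17.7 kN·m per $
  candidate S: M = 12.0 kN·m per $
  candidate B: M = 2.79 kN·m per $
Candidate H has the largest M.

candidate H, M = 331 kN·m per $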